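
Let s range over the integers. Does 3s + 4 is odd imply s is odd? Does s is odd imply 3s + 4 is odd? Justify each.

[⇒] Suppose 3s + 4 is odd. Since 3 is odd, 3s and s have the same parity, so 3s + 4 ≡ s + 4 (mod 2). As 4 is even, 3s + 4 is odd exactly when s is odd. Thus s is odd.

[⇐] Conversely, suppose s is odd; write s = 2j + 1. Then 3s + 4 = 3·(2j + 1) + 4 = 2·3j + 7, which is odd.

Both implications hold.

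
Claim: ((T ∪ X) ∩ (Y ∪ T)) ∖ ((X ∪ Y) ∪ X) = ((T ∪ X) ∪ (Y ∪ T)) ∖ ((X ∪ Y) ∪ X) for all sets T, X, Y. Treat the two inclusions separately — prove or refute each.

Both inclusions hold; the sets are equal.

Forward inclusion. Let x ∈ ((T ∪ X) ∩ (Y ∪ T)) ∖ ((X ∪ Y) ∪ X). Then x ∈ T and x ∉ X, Y, from which x ∈ ((T ∪ X) ∪ (Y ∪ T)) ∖ ((X ∪ Y) ∪ X).

Reverse inclusion. Let x ∈ ((T ∪ X) ∪ (Y ∪ T)) ∖ ((X ∪ Y) ∪ X). Then x ∈ T and x ∉ X, Y, from which x ∈ ((T ∪ X) ∩ (Y ∪ T)) ∖ ((X ∪ Y) ∪ X).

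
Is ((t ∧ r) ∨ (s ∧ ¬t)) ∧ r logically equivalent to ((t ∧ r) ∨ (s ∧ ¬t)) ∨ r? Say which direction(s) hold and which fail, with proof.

[⇐] This fails. Under s = T, t = F, r = F, the left side is false but the right side is true.

[⇒] Assume the antecedent. If s is true, the antecedent forces (s = T, t = F, r = T) or (s = T, t = T, r = T), and ((t ∧ r) ∨ (s ∧ ¬t)) ∨ r holds there. If s is false, the antecedent forces (s = F, t = T, r = T), and ((t ∧ r) ∨ (s ∧ ¬t)) ∨ r holds there. Either way ((t ∧ r) ∨ (s ∧ ¬t)) ∨ r holds.

Only the forward implication holds.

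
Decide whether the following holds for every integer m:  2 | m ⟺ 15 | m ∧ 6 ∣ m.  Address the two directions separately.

Forward direction. This fails: take m = 2. Certainly 2 ∣ 2, but 15 ∤ 2.

Converse. Suppose 15 ∣ m and 6 ∣ m. Any common multiple of 15 and 6 is a multiple of their lcm; here lcm(15, 6) = 15·6/gcd(15, 6) = 90/3 = 30, so 30 ∣ m. Since 2 ∣ 30, it follows that 2 ∣ m.

(⇒) fails; (⇐) holds.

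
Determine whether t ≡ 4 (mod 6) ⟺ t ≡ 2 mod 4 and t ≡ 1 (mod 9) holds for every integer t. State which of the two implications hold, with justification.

(→) This fails: t = 34 gives 34 ≡ 4 (mod 6) but 34 ≡ 7 (mod 9), so the conjunction on the right does not hold.

(←) Conversely, if t ≡ 2 (mod 4) and t ≡ 1 (mod 9), then by the Chinese remainder theorem t ≡ 10 (mod 36). Since 10 ≡ 4 (mod 6) and 6 ∣ 36, we get t ≡ 4 (mod 6).

Not equivalent: only (⇐) holds.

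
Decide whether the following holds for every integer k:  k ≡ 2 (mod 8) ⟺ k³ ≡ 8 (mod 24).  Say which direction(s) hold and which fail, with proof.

Both directions fail.

Forward direction. This fails: take k = 10. Then 10 ≡ 2 (mod 8), but 10³ = 1000 ≡ 16 (mod 24), not 8.

Converse. This fails: take k = 8. Then 8³ = 512 ≡ 8 (mod 24), yet 8 ≡ 0 (mod 8), not 2.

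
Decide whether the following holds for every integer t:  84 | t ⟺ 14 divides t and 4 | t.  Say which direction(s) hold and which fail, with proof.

Only the forward implication holds.

Converse. This fails: take t = 28. Both 14 ∣ 28 and 4 ∣ 28, yet 28 is not a multiple of 84 (since 28 = 0·84 + 28), so 84 ∤ 28.

Forward direction. If 84 ∣ t, write t = 84q. Since 84 = 6·14, t = 14·(6q), so 14 ∣ t; and since 84 = 21·4, t = 4·(21q), so 4 ∣ t.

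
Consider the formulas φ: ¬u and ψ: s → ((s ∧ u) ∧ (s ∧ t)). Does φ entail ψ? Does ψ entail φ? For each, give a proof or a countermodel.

(⟹) This fails. Under s = T, t = F, u = F, the left side is true but the right side is false.

(⟸) This fails. Under s = F, t = F, u = T, the left side is false but the right side is true.

Both directions fail.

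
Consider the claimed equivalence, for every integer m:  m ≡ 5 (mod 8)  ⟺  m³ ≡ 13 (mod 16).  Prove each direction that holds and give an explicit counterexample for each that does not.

Forward direction. This fails: take m = 13. Then 13 ≡ 5 (mod 8), but 13³ = 2197 ≡ 5 (mod 16), not 13.

Converse. The residues r modulo 16 with r³ ≡ 13 (mod 16) are exactly {5}, and each is ≡ 5 (mod 8).

Only the reverse direction holds.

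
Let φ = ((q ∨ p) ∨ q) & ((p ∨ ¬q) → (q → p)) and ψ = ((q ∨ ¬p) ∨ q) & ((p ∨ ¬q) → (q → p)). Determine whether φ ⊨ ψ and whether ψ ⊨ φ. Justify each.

(⟹) This fails. Under q = F, p = T, the left side is true but the right side is false.

(⟸) This fails. Under q = F, p = F, the left side is false but the right side is true.

Neither implication holds.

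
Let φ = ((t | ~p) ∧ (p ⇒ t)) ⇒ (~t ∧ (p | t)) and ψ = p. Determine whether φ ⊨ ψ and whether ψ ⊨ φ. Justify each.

The forward direction holds; the converse fails.

[⇒] Assume the antecedent. If p is true, p reduces to true regardless of the other variables. If p is false, the antecedent cannot hold. Either way p holds.

[⇐] This fails. Under p = T, t = T, the left side is false but the right side is true.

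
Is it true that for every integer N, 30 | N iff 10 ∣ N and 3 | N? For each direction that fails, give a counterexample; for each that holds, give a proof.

Equivalent; both directions hold.

(⟹) If 30 ∣ N, write N = 30q. Since 30 = 3·10, N = 10·(3q), so 10 ∣ N; and since 30 = 10·3, N = 3·(10q), so 3 ∣ N.

(⟸) Suppose 10 ∣ N and 3 ∣ N. Any common multiple of 10 and 3 is a multiple of their lcm; here gcd(10, 3) = 1, so lcm(10, 3) = 10·3 = 30, so 30 ∣ N.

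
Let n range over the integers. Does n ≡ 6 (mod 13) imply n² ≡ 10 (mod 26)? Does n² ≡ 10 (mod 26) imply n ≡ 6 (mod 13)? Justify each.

[⇒] This fails: take n = 19. Then 19 ≡ 6 (mod 13), but 19² = 361 ≡ 23 (mod 26), not 10.

[⇐] This fails: take n = 20. Then 20² = 400 ≡ 10 (mod 26), yet 20 ≡ 7 (mod 13), not 6.

Both directions fail.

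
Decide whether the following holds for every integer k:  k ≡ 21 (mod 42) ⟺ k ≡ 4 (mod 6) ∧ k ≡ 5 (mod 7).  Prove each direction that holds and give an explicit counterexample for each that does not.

[⇒] This fails: k = 21 gives 21 ≡ 21 (mod 42) but 21 ≡ 3 (mod 6), so the conjunction on the right does not hold.

[⇐] This fails: k = 40 satisfies both congruences on the right (40 ≡ 4 mod 6 and 40 ≡ 5 mod 7) yet 40 ≡ 40 (mod 42), not 21.

(⇒) fails and (⇐) fails.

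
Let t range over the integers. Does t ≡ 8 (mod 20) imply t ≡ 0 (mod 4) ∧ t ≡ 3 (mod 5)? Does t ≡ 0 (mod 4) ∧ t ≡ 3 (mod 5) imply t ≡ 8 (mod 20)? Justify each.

Both directions hold.

(⇐) If t ≡ 0 (mod 4) and t ≡ 3 (mod 5), then by the Chinese remainder theorem t ≡ 8 (mod 20). This is exactly t ≡ 8 (mod 20).

(⇒) Suppose t ≡ 8 (mod 20); write t = 20j + 8. Since 4 ∣ 20, reducing mod 4 gives t ≡ 8 ≡ 0 (mod 4); since 5 ∣ 20, reducing mod 5 gives t ≡ 8 ≡ 3 (mod 5).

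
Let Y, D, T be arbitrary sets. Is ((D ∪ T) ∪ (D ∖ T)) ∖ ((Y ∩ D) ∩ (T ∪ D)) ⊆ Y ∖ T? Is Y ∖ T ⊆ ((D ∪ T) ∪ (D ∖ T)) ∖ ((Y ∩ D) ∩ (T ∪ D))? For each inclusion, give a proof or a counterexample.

(⊆) This inclusion fails. Take Y = ∅, D = {1}, T = ∅; then 1 ∈ ((D ∪ T) ∪ (D ∖ T)) ∖ ((Y ∩ D) ∩ (T ∪ D)) but 1 ∉ Y ∖ T.

(⊇) This inclusion fails. Take Y = {1}, D = ∅, T = ∅; then 1 ∈ Y ∖ T but 1 ∉ ((D ∪ T) ∪ (D ∖ T)) ∖ ((Y ∩ D) ∩ (T ∪ D)).

Both inclusions fail.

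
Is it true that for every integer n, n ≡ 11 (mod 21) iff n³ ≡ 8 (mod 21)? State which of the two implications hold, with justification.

Only the forward direction holds.

(⟹) Suppose n ≡ 11 (mod 21). Write n = 21j + 11. Then (21j + 11)³ = 9261j³ + 14553j² + 7623j + 1331 = 21(441j³ + 693j² + 363j + 63) + 8, so n³ ≡ 8 (mod 21).

(⟸) This fails: take n = 2. Then 2³ = 8 ≡ 8 (mod 21), yet 2 ≡ 2 (mod 21), not 11.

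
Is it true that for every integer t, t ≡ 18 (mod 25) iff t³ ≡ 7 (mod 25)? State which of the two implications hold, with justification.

(⟹) Suppose t ≡ 18 (mod 25). Write t = 25j + 18. Then (25j + 18)³ = 15625j³ + 33750j² + 24300j + 5832 = 25(625j³ + 1350j² + 972j + 233) + 7, so t³ ≡ 7 (mod 25).

(⟸) Conversely, suppose t³ ≡ 7 (mod 25). The only residue r in {0, …, 24} with r³ ≡ 7 (mod 25) is r = 18, so t ≡ 18 (mod 25).

Both directions hold.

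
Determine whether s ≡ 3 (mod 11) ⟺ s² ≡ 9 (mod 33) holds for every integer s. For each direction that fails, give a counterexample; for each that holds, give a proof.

Forward direction. This fails: take s = 14. Then 14 ≡ 3 (mod 11), but 14² = 196 ≡ 31 (mod 33), not 9.

Converse. This fails: take s = 30. Then 30² = 900 ≡ 9 (mod 33), yet 30 ≡ 8 (mod 11), not 3.

(⇒) fails and (⇐) fails.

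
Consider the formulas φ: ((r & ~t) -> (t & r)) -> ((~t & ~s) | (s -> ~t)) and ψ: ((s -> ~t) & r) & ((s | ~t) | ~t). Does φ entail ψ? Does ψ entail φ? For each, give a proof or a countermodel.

[⇒] This fails. Under s = F, t = F, r = F, the left side is true but the right side is false.

[⇐] Assume the antecedent. If s is true, the antecedent forces (s = T, t = F, r = T), and the consequent holds there. If s is false, the consequent reduces to true regardless of the other variables. Either way the consequent holds.

Only the reverse direction holds.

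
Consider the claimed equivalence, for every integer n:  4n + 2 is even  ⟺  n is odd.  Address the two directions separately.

Only the converse holds.

(⇒) This fails: take n = 6. Then 4n + 2 = 26, which is even, yet n = 6 is even, not odd.

(⇐) Suppose n is odd. Since 4 is even, 4n is even for every n, so 4n + 2 has the same parity as 2, which is even. Hence 4n + 2 is even.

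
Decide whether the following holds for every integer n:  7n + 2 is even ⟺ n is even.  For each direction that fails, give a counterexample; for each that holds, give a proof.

(⇒) Suppose 7n + 2 is even. Since 7 is odd, 7n and n have the same parity, so 7n + 2 ≡ n + 2 (mod 2). As 2 is even, 7n + 2 is even exactly when n is even. Thus n is even.

(⇐) Conversely, suppose n is even; write n = 2j. Then 7n + 2 = 7·(2j) + 2 = 2·7j + 2, which is even.

The biconditional holds.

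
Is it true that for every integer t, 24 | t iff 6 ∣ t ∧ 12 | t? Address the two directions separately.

(⇒) holds; (⇐) fails.

(⟸) This fails: take t = 12. Both 6 ∣ 12 and 12 ∣ 12, yet 12 is not a multiple of 24 (since 12 = 0·24 + 12), so 24 ∤ 12.

(⟹) If 24 ∣ t, write t = 24q. Since 24 = 4·6, t = 6·(4q), so 6 ∣ t; and since 24 = 2·12, t = 12·(2q), so 12 ∣ t.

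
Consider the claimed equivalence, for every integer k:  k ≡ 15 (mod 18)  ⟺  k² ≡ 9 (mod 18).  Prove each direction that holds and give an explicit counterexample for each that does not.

Only the forward direction holds.

(→) Suppose k ≡ 15 (mod 18). Write k = 18j + 15. Then (18j + 15)² = 324j² + 540j + 225 = 18(18j² + 30j + 12) + 9, so k² ≡ 9 (mod 18).

(←) This fails: take k = 3. Then 3² = 9 ≡ 9 (mod 18), yet 3 ≡ 3 (mod 18), not 15.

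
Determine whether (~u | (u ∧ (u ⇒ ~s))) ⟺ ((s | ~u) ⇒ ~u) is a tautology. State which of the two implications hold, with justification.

The biconditional holds.

(⇐) Assume the antecedent. If u is true, the antecedent forces (u = T, s = F), and ~u | (u ∧ (u ⇒ ~s)) holds there. If u is false, ~u | (u ∧ (u ⇒ ~s)) reduces to true regardless of the other variables. Either way ~u | (u ∧ (u ⇒ ~s)) holds.

(⇒) Assume the antecedent. If u is true, the antecedent forces (u = T, s = F), and (s | ~u) ⇒ ~u holds there. If u is false, (s | ~u) ⇒ ~u reduces to true regardless of the other variables. Either way (s | ~u) ⇒ ~u holds.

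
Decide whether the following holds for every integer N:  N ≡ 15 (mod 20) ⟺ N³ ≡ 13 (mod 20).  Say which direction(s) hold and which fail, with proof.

(⟹) This fails: take N = 15. Then 15 ≡ 15 (mod 20), but 15³ = 3375 ≡ 15 (mod 20), not 13.

(⟸) This fails: take N = 17. Then 17³ = 4913 ≡ 13 (mod 20), yet 17 ≡ 17 (mod 20), not 15.

(⇒) fails and (⇐) fails.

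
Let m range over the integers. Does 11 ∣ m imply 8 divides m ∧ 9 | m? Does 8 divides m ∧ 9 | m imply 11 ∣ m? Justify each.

Forward direction. This fails: take m = 11. Certainly 11 ∣ 11, but 8 ∤ 11.

Converse. This fails: take m = 72. Both 8 ∣ 72 and 9 ∣ 72, yet 72 is not a multiple of 11 (since 72 = 6·11 + 6), so 11 ∤ 72.

Neither direction holds.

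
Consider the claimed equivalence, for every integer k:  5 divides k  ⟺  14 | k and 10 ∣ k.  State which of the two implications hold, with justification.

(⟹) This fails: take k = 5. Certainly 5 ∣ 5, but 14 ∤ 5.

(⟸) Suppose 14 ∣ k and 10 ∣ k. Any common multiple of 14 and 10 is a multiple of their lcm; here lcm(14, 10) = 14·10/gcd(14, 10) = 140/2 = 70, so 70 ∣ k. Since 5 ∣ 70, it follows that 5 ∣ k.

Only the converse holds.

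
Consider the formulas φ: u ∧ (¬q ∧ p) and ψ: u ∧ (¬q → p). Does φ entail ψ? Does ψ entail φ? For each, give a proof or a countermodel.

Only the forward implication holds.

(→) Assume the antecedent. If q is true, the antecedent cannot hold. If q is false, the antecedent forces (q = F, p = T, u = T), and u ∧ (¬q → p) holds there. Either way u ∧ (¬q → p) holds.

(←) This fails. Under q = T, p = F, u = T, the left side is false but the right side is true.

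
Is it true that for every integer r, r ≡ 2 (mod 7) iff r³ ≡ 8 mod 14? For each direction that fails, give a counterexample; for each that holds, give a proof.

(⟹) This fails: take r = 9. Then 9 ≡ 2 (mod 7), but 9³ = 729 ≡ 1 (mod 14), not 8.

(⟸) This fails: take r = 4. Then 4³ = 64 ≡ 8 (mod 14), yet 4 ≡ 4 (mod 7), not 2.

Neither implication holds.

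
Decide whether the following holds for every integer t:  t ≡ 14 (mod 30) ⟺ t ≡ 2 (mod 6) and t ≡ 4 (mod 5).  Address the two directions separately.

Both implications hold.

(→) Suppose t ≡ 14 (mod 30); write t = 30j + 14. Since 6 ∣ 30, reducing mod 6 gives t ≡ 14 ≡ 2 (mod 6); since 5 ∣ 30, reducing mod 5 gives t ≡ 14 ≡ 4 (mod 5).

(←) Conversely, if t ≡ 2 (mod 6) and t ≡ 4 (mod 5), then by the Chinese remainder theorem t ≡ 14 (mod 30). This is exactly t ≡ 14 (mod 30).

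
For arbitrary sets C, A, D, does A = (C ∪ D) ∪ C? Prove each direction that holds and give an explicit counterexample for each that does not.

Neither inclusion holds.

Forward inclusion. This inclusion fails. Take C = ∅, A = {1}, D = ∅; then 1 ∈ A but 1 ∉ (C ∪ D) ∪ C.

Reverse inclusion. This inclusion fails. Take C = {1}, A = ∅, D = ∅; then 1 ∈ (C ∪ D) ∪ C but 1 ∉ A.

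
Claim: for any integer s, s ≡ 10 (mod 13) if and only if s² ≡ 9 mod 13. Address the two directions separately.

[⇒] Suppose s ≡ 10 (mod 13). Write s = 13j + 10. Then (13j + 10)² = 169j² + 260j + 100 = 13(13j² + 20j + 7) + 9, so s² ≡ 9 (mod 13).

[⇐] This fails: take s = 3. Then 3² = 9 ≡ 9 (mod 13), yet 3 ≡ 3 (mod 13), not 10.

The forward direction holds; the converse fails.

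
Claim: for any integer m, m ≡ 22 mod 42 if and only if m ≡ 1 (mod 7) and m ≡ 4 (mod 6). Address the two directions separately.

The biconditional holds.

(⇒) Suppose m ≡ 22 (mod 42); write m = 42j + 22. Since 7 ∣ 42, reducing mod 7 gives m ≡ 22 ≡ 1 (mod 7); since 6 ∣ 42, reducing mod 6 gives m ≡ 22 ≡ 4 (mod 6).

(⇐) Conversely, if m ≡ 1 (mod 7) and m ≡ 4 (mod 6), then by the Chinese remainder theorem m ≡ 22 (mod 42). This is exactly m ≡ 22 (mod 42).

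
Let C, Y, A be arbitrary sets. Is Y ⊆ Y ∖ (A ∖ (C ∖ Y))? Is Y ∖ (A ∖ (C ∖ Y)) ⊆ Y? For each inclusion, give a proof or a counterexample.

Only the reverse inclusion holds.

(⊆) This inclusion fails. Take C = ∅, Y = {1}, A = {1}; then 1 ∈ Y but 1 ∉ Y ∖ (A ∖ (C ∖ Y)).

(⊇) Let x ∈ Y ∖ (A ∖ (C ∖ Y)). Then either x ∈ Y and x ∉ C, A; or x ∈ C ∩ Y and x ∉ A. In each case x ∈ Y, so Y ∖ (A ∖ (C ∖ Y)) ⊆ Y.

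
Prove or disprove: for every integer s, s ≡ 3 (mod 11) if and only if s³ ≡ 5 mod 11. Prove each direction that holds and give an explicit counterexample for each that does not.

The biconditional holds.

(⇐) Suppose s³ ≡ 5 (mod 11). The only residue r in {0, …, 10} with r³ ≡ 5 (mod 11) is r = 3, so s ≡ 3 (mod 11).

(⇒) Suppose s ≡ 3 (mod 11). Write s = 11j + 3. Then (11j + 3)³ = 1331j³ + 1089j² + 297j + 27 = 11(121j³ + 99j² + 27j + 2) + 5, so s³ ≡ 5 (mod 11).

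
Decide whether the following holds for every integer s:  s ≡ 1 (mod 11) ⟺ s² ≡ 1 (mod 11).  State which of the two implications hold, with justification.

The forward direction holds; the converse fails.

(←) This fails: take s = 10. Then 10² = 100 ≡ 1 (mod 11), yet 10 ≡ 10 (mod 11), not 1.

(→) Suppose s ≡ 1 (mod 11). Write s = 11j + 1. Then (11j + 1)² = 121j² + 22j + 1 = 11(11j² + 2j) + 1, so s² ≡ 1 (mod 11).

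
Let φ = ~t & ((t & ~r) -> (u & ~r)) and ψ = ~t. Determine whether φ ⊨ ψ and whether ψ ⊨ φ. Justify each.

[⇒] Assume the antecedent. If r is true, the antecedent forces (r = T, t = F, u = F) or (r = T, t = F, u = T), and ~t holds there. If r is false, the antecedent forces (r = F, t = F, u = F) or (r = F, t = F, u = T), and ~t holds there. Either way ~t holds.

[⇐] Assume the antecedent. If r is true, the antecedent forces (r = T, t = F, u = F) or (r = T, t = F, u = T), and ~t & ((t & ~r) -> (u & ~r)) holds there. If r is false, the antecedent forces (r = F, t = F, u = F) or (r = F, t = F, u = T), and ~t & ((t & ~r) -> (u & ~r)) holds there. Either way ~t & ((t & ~r) -> (u & ~r)) holds.

Both directions hold; the statement is true.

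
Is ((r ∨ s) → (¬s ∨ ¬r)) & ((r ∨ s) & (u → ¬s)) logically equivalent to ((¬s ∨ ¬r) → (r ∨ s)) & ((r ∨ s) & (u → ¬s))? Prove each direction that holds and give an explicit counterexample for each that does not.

(⟹) Assume the antecedent. If r is true, the antecedent forces (r = T, s = F, u = F) or (r = T, s = F, u = T), and the consequent holds there. If r is false, the antecedent forces (r = F, s = T, u = F), and the consequent holds there. Either way the consequent holds.

(⟸) This fails. Under r = T, s = T, u = F, the left side is false but the right side is true.

The forward direction holds; the converse fails.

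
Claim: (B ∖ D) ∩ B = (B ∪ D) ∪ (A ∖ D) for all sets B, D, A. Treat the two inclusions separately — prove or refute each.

Only the forward inclusion holds.

(⟹) Let x ∈ (B ∖ D) ∩ B. Then either x ∈ B and x ∉ D, A; or x ∈ B ∩ A and x ∉ D. In each case x ∈ (B ∪ D) ∪ (A ∖ D), so (B ∖ D) ∩ B ⊆ (B ∪ D) ∪ (A ∖ D).

(⟸) This inclusion fails. Take B = ∅, D = {1}, A = ∅; then 1 ∈ (B ∪ D) ∪ (A ∖ D) but 1 ∉ (B ∖ D) ∩ B.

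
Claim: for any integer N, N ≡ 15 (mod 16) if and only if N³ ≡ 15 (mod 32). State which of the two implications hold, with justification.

Only the converse holds.

Forward direction. This fails: take N = 31. Then 31 ≡ 15 (mod 16), but 31³ = 29791 ≡ 31 (mod 32), not 15.

Converse. The residues r modulo 32 with r³ ≡ 15 (mod 32) are exactly {15}, and each is ≡ 15 (mod 16).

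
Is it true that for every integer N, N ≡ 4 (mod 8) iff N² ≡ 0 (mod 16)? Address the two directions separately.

(⇒) holds; (⇐) fails.

Forward direction. Suppose N ≡ 4 (mod 8). Working modulo 16, N ∈ {4, 12}; for each such r, r² ≡ 0 (mod 16).

Converse. This fails: take N = 0. Then 0² = 0 ≡ 0 (mod 16), yet 0 ≡ 0 (mod 8), not 4.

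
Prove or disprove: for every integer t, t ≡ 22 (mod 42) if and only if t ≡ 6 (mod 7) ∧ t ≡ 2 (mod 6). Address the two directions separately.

Forward direction. This fails: t = 22 gives 22 ≡ 22 (mod 42) but 22 ≡ 1 (mod 7), so the conjunction on the right does not hold.

Converse. This fails: t = 20 satisfies both congruences on the right (20 ≡ 6 mod 7 and 20 ≡ 2 mod 6) yet 20 ≡ 20 (mod 42), not 22.

Neither direction holds.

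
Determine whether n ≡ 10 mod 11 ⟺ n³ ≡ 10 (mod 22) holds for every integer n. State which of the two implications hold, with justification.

Forward direction. This fails: take n = 21. Then 21 ≡ 10 (mod 11), but 21³ = 9261 ≡ 21 (mod 22), not 10.

Converse. The residues r modulo 22 with r³ ≡ 10 (mod 22) are exactly {10}, and each is ≡ 10 (mod 11).

The forward direction fails; the converse holds.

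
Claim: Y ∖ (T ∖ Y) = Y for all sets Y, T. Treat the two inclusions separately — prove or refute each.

Both inclusions hold; the sets are equal.

(⊆) Let x ∈ Y ∖ (T ∖ Y). Then either x ∈ Y and x ∉ T; or x ∈ Y ∩ T. In each case x ∈ Y, so Y ∖ (T ∖ Y) ⊆ Y.

(⊇) Let x ∈ Y. Then either x ∈ Y and x ∉ T; or x ∈ Y ∩ T. In each case x ∈ Y ∖ (T ∖ Y), so Y ⊆ Y ∖ (T ∖ Y).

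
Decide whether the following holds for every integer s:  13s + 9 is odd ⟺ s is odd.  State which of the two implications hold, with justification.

[⇒] This fails: s = 2 gives 13s + 9 = 35, which is odd, but 2 is even, not odd.

[⇐] This also fails: s = 5 is odd, but 13s + 9 = 74 is even, not odd.

(⇒) fails and (⇐) fails.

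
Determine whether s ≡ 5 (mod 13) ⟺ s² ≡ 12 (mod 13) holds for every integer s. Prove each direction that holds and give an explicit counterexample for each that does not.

(⇒) Suppose s ≡ 5 (mod 13). Write s = 13j + 5. Then (13j + 5)² = 169j² + 130j + 25 = 13(13j² + 10j + 1) + 12, so s² ≡ 12 (mod 13).

(⇐) This fails: take s = 8. Then 8² = 64 ≡ 12 (mod 13), yet 8 ≡ 8 (mod 13), not 5.

(⇒) holds; (⇐) fails.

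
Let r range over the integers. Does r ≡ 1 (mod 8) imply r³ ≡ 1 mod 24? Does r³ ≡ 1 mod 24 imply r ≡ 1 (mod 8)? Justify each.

(⇒) fails; (⇐) holds.

Forward direction. This fails: take r = 9. Then 9 ≡ 1 (mod 8), but 9³ = 729 ≡ 9 (mod 24), not 1.

Converse. The residues r modulo 24 with r³ ≡ 1 (mod 24) are exactly {1}, and each is ≡ 1 (mod 8).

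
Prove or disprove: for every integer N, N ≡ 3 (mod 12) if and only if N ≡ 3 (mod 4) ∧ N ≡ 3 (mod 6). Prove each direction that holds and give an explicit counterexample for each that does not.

Both implications hold.

(⟹) Suppose N ≡ 3 (mod 12); write N = 12j + 3. Since 4 ∣ 12, reducing mod 4 gives N ≡ 3 (mod 4); since 6 ∣ 12, reducing mod 6 gives N ≡ 3 (mod 6).

(⟸) Conversely, if N ≡ 3 (mod 4) and N ≡ 3 (mod 6), then by the Chinese remainder theorem N ≡ 3 (mod 12). This is exactly N ≡ 3 (mod 12).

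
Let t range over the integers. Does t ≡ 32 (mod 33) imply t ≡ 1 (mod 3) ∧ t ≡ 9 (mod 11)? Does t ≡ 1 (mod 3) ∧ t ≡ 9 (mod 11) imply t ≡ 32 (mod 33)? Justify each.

Both directions fail.

(⟹) This fails: t = 32 gives 32 ≡ 32 (mod 33) but 32 ≡ 2 (mod 3), so the conjunction on the right does not hold.

(⟸) This fails: t = 31 satisfies both congruences on the right (31 ≡ 1 mod 3 and 31 ≡ 9 mod 11) yet 31 ≡ 31 (mod 33), not 32.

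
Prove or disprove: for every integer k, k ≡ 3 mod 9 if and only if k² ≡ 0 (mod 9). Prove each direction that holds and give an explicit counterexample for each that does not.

Only the forward implication holds.

Forward direction. Suppose k ≡ 3 mod 9. Write k = 9j + 3. Then (9j + 3)² = 81j² + 54j + 9 = 9(9j² + 6j + 1) + 0, so k² ≡ 0 (mod 9).

Converse. This fails: take k = 0. Then 0² = 0 ≡ 0 (mod 9), yet 0 ≡ 0 (mod 9), not 3.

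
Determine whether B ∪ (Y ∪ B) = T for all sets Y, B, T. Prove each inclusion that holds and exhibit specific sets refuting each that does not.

Both inclusions fail.

(⟹) This inclusion fails. Take Y = {1}, B = ∅, T = ∅; then 1 ∈ B ∪ (Y ∪ B) but 1 ∉ T.

(⟸) This inclusion fails. Take Y = ∅, B = ∅, T = {1}; then 1 ∈ T but 1 ∉ B ∪ (Y ∪ B).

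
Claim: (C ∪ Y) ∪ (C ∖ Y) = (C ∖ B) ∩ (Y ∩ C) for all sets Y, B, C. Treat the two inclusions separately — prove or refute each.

Reverse inclusion. Let x ∈ (C ∖ B) ∩ (Y ∩ C). Then x ∈ Y ∩ C and x ∉ B, from which x ∈ (C ∪ Y) ∪ (C ∖ Y).

Forward inclusion. This inclusion fails. Take Y = {1}, B = ∅, C = ∅; then 1 ∈ (C ∪ Y) ∪ (C ∖ Y) but 1 ∉ (C ∖ B) ∩ (Y ∩ C).

Only the reverse inclusion holds.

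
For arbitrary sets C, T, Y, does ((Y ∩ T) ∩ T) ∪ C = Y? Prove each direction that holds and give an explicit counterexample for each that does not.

Neither inclusion holds.

(⟹) This inclusion fails. Take C = {1}, T = ∅, Y = ∅; then 1 ∈ ((Y ∩ T) ∩ T) ∪ C but 1 ∉ Y.

(⟸) This inclusion fails. Take C = ∅, T = ∅, Y = {1}; then 1 ∈ Y but 1 ∉ ((Y ∩ T) ∩ T) ∪ C.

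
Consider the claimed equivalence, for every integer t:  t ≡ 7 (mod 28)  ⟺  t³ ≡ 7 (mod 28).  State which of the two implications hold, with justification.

Both directions hold; the statement is true.

(⟹) Suppose t ≡ 7 (mod 28). Write t = 28j + 7. Then (28j + 7)³ = 21952j³ + 16464j² + 4116j + 343 = 28(784j³ + 588j² + 147j + 12) + 7, so t³ ≡ 7 (mod 28).

(⟸) Conversely, suppose t³ ≡ 7 (mod 28). The only residue r in {0, …, 27} with r³ ≡ 7 (mod 28) is r = 7, so t ≡ 7 (mod 28).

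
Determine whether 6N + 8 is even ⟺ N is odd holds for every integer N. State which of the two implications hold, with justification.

(→) This fails: take N = 6. Then 6N + 8 = 44, which is even, yet N = 6 is even, not odd.

(←) Suppose N is odd. Since 6 is even, 6N is even for every N, so 6N + 8 has the same parity as 8, which is even. Hence 6N + 8 is even.

Not equivalent: only (⇐) holds.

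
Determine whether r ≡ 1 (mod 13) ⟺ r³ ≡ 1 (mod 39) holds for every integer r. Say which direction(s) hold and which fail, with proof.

(⇒) fails and (⇐) fails.

(⟹) This fails: take r = 14. Then 14 ≡ 1 (mod 13), but 14³ = 2744 ≡ 14 (mod 39), not 1.

(⟸) This fails: take r = 16. Then 16³ = 4096 ≡ 1 (mod 39), yet 16 ≡ 3 (mod 13), not 1.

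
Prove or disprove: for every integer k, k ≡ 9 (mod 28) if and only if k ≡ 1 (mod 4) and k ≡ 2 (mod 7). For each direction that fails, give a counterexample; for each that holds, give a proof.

(←) If k ≡ 1 (mod 4) and k ≡ 2 (mod 7), then by the Chinese remainder theorem k ≡ 9 (mod 28). This is exactly k ≡ 9 (mod 28).

(→) Suppose k ≡ 9 (mod 28); write k = 28j + 9. Since 4 ∣ 28, reducing mod 4 gives k ≡ 9 ≡ 1 (mod 4); since 7 ∣ 28, reducing mod 7 gives k ≡ 9 ≡ 2 (mod 7).

Both directions hold; the statement is true.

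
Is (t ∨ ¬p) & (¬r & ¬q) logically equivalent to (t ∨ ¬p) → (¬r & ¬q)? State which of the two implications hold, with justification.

The forward direction holds; the converse fails.

Forward direction. Assume the antecedent. If t is true, the antecedent forces (t = T, q = F, r = F, p = F) or (t = T, q = F, r = F, p = T), and (t ∨ ¬p) → (¬r & ¬q) holds there. If t is false, the antecedent forces (t = F, q = F, r = F, p = F), and (t ∨ ¬p) → (¬r & ¬q) holds there. Either way (t ∨ ¬p) → (¬r & ¬q) holds.

Converse. This fails. Under t = F, q = F, r = F, p = T, the left side is false but the right side is true.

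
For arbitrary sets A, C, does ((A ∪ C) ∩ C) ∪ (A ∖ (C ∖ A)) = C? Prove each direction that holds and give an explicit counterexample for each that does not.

(⟹) This inclusion fails. Take A = {1}, C = ∅; then 1 ∈ ((A ∪ C) ∩ C) ∪ (A ∖ (C ∖ A)) but 1 ∉ C.

(⟸) Let x ∈ C. Then either x ∈ C and x ∉ A; or x ∈ A ∩ C. In each case x ∈ ((A ∪ C) ∩ C) ∪ (A ∖ (C ∖ A)), so C ⊆ ((A ∪ C) ∩ C) ∪ (A ∖ (C ∖ A)).

Only the reverse inclusion holds.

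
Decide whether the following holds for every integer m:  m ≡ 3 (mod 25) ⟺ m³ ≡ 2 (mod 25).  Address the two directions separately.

Both directions hold.

(⇒) Suppose m ≡ 3 (mod 25). Write m = 25j + 3. Then (25j + 3)³ = 15625j³ + 5625j² + 675j + 27 = 25(625j³ + 225j² + 27j + 1) + 2, so m³ ≡ 2 (mod 25).

(⇐) Conversely, suppose m³ ≡ 2 (mod 25). The only residue r in {0, …, 24} with r³ ≡ 2 (mod 25) is r = 3, so m ≡ 3 (mod 25).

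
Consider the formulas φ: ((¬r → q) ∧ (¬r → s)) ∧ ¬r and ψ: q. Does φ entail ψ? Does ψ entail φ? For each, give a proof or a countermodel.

Not equivalent: only (⇒) holds.

(⇒) Assume the antecedent. If q is true, q reduces to true regardless of the other variables. If q is false, the antecedent cannot hold. Either way q holds.

(⇐) This fails. Under q = T, s = F, r = F, the left side is false but the right side is true.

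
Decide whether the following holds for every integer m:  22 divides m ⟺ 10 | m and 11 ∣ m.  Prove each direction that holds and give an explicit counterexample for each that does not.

Not equivalent: only (⇐) holds.

(⇐) Suppose 10 ∣ m and 11 ∣ m. Any common multiple of 10 and 11 is a multiple of their lcm; here gcd(10, 11) = 1, so lcm(10, 11) = 10·11 = 110, so 110 ∣ m. Since 22 ∣ 110, it follows that 22 ∣ m.

(⇒) This fails: take m = 22. Certainly 22 ∣ 22, but 10 ∤ 22.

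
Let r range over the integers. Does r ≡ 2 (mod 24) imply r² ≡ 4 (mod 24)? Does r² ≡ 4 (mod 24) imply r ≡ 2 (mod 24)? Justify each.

Forward direction. Suppose r ≡ 2 (mod 24). Write r = 24j + 2. Then (24j + 2)² = 576j² + 96j + 4 = 24(24j² + 4j) + 4, so r² ≡ 4 (mod 24).

Converse. This fails: take r = 10. Then 10² = 100 ≡ 4 (mod 24), yet 10 ≡ 10 (mod 24), not 2.

(⇒) holds; (⇐) fails.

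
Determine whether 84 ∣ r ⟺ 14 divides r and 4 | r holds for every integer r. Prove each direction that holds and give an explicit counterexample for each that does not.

(⟸) This fails: take r = 28. Both 14 ∣ 28 and 4 ∣ 28, yet 28 is not a multiple of 84 (since 28 = 0·84 + 28), so 84 ∤ 28.

(⟹) If 84 ∣ r, write r = 84q. Since 84 = 6·14, r = 14·(6q), so 14 ∣ r; and since 84 = 21·4, r = 4·(21q), so 4 ∣ r.

Not equivalent: only (⇒) holds.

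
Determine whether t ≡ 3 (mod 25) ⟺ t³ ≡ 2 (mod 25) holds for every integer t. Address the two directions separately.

Equivalent; both directions hold.

Converse. Suppose t³ ≡ 2 (mod 25). The only residue r in {0, …, 24} with r³ ≡ 2 (mod 25) is r = 3, so t ≡ 3 (mod 25).

Forward direction. Suppose t ≡ 3 (mod 25). Write t = 25j + 3. Then (25j + 3)³ = 15625j³ + 5625j² + 675j + 27 = 25(625j³ + 225j² + 27j + 1) + 2, so t³ ≡ 2 (mod 25).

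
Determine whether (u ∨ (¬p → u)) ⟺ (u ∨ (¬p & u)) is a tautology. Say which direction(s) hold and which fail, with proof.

[⇒] This fails. Under u = F, p = T, the left side is true but the right side is false.

[⇐] Assume the antecedent. If u is true, u ∨ (¬p → u) reduces to true regardless of the other variables. If u is false, the antecedent cannot hold. Either way u ∨ (¬p → u) holds.

(⇒) fails; (⇐) holds.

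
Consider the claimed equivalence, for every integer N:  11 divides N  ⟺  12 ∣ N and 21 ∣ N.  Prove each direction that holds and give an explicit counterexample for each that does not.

(→) This fails: take N = 11. Certainly 11 ∣ 11, but 12 ∤ 11.

(←) This fails: take N = 84. Both 12 ∣ 84 and 21 ∣ 84, yet 84 is not a multiple of 11 (since 84 = 7·11 + 7), so 11 ∤ 84.

Neither direction holds.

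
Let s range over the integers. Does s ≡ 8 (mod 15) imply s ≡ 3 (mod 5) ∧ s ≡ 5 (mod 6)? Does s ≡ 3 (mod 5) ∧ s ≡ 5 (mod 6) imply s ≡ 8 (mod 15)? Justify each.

Only the reverse direction holds.

(⇒) This fails: s = 8 gives 8 ≡ 8 (mod 15) but 8 ≡ 2 (mod 6), so the conjunction on the right does not hold.

(⇐) Conversely, if s ≡ 3 (mod 5) and s ≡ 5 (mod 6), then by the Chinese remainder theorem s ≡ 23 (mod 30). Since 23 ≡ 8 (mod 15) and 15 ∣ 30, we get s ≡ 8 (mod 15).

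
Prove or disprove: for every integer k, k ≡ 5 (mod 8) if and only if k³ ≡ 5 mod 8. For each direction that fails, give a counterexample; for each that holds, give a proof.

Forward direction. Suppose k ≡ 5 (mod 8). Write k = 8j + 5. Then (8j + 5)³ = 512j³ + 960j² + 600j + 125 = 8(64j³ + 120j² + 75j + 15) + 5, so k³ ≡ 5 (mod 8).

Converse. Suppose k³ ≡ 5 (mod 8). The only residue r in {0, …, 7} with r³ ≡ 5 (mod 8) is r = 5, so k ≡ 5 (mod 8).

Equivalent; both directions hold.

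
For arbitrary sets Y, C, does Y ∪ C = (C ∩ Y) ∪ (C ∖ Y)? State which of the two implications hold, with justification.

(⊆) fails; (⊇) holds.

(⊆) This inclusion fails. Take Y = {1}, C = ∅; then 1 ∈ Y ∪ C but 1 ∉ (C ∩ Y) ∪ (C ∖ Y).

(⊇) Let x ∈ (C ∩ Y) ∪ (C ∖ Y). Then either x ∈ C and x ∉ Y; or x ∈ Y ∩ C. In each case x ∈ Y ∪ C, so (C ∩ Y) ∪ (C ∖ Y) ⊆ Y ∪ C.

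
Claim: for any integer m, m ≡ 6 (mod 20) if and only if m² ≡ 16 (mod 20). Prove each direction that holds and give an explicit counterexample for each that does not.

[⇐] This fails: take m = 4. Then 4² = 16 ≡ 16 (mod 20), yet 4 ≡ 4 (mod 20), not 6.

[⇒] Suppose m ≡ 6 (mod 20). Write m = 20j + 6. Then (20j + 6)² = 400j² + 240j + 36 = 20(20j² + 12j + 1) + 16, so m² ≡ 16 (mod 20).

(⇒) holds; (⇐) fails.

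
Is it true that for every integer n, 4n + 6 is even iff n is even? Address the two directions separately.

Only the converse holds.

(⇒) This fails: take n = 3. Then 4n + 6 = 18, which is even, yet n = 3 is odd, not even.

(⇐) Suppose n is even. Since 4 is even, 4n is even for every n, so 4n + 6 has the same parity as 6, which is even. Hence 4n + 6 is even.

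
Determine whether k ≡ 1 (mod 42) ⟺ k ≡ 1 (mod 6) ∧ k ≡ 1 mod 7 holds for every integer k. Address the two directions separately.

(→) Suppose k ≡ 1 (mod 42); write k = 42j + 1. Since 6 ∣ 42, reducing mod 6 gives k ≡ 1 (mod 6); since 7 ∣ 42, reducing mod 7 gives k ≡ 1 (mod 7).

(←) Conversely, if k ≡ 1 (mod 6) and k ≡ 1 (mod 7), then by the Chinese remainder theorem k ≡ 1 (mod 42). This is exactly k ≡ 1 (mod 42).

Both directions hold.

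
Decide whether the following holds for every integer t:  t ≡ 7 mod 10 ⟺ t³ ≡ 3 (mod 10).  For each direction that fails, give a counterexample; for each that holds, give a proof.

Equivalent; both directions hold.

(←) Suppose t³ ≡ 3 (mod 10). The only residue r in {0, …, 9} with r³ ≡ 3 (mod 10) is r = 7, so t ≡ 7 (mod 10).

(→) Suppose t ≡ 7 mod 10. Write t = 10j + 7. Then (10j + 7)³ = 1000j³ + 2100j² + 1470j + 343 = 10(100j³ + 210j² + 147j + 34) + 3, so t³ ≡ 3 (mod 10).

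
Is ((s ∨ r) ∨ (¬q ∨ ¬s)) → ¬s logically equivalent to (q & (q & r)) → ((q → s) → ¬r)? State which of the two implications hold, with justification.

Not equivalent: only (⇒) holds.

(⇒) Assume the antecedent. If r is true, the antecedent forces (r = T, q = F, s = F) or (r = T, q = T, s = F), and (q & (q & r)) → ((q → s) → ¬r) holds there. If r is false, (q & (q & r)) → ((q → s) → ¬r) reduces to true regardless of the other variables. Either way (q & (q & r)) → ((q → s) → ¬r) holds.

(⇐) This fails. Under r = F, q = F, s = T, the left side is false but the right side is true.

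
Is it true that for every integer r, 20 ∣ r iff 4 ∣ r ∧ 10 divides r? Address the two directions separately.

[⇒] If 20 ∣ r, write r = 20q. Since 20 = 5·4, r = 4·(5q), so 4 ∣ r; and since 20 = 2·10, r = 10·(2q), so 10 ∣ r.

[⇐] Suppose 4 ∣ r and 10 ∣ r. Any common multiple of 4 and 10 is a multiple of their lcm; here lcm(4, 10) = 4·10/gcd(4, 10) = 40/2 = 20, so 20 ∣ r.

The biconditional holds.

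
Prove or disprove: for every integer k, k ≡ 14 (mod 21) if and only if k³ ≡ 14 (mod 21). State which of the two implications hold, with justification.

(→) Suppose k ≡ 14 (mod 21). Write k = 21j + 14. Then (21j + 14)³ = 9261j³ + 18522j² + 12348j + 2744 = 21(441j³ + 882j² + 588j + 130) + 14, so k³ ≡ 14 (mod 21).

(←) Conversely, suppose k³ ≡ 14 (mod 21). The only residue r in {0, …, 20} with r³ ≡ 14 (mod 21) is r = 14, so k ≡ 14 (mod 21).

The biconditional holds.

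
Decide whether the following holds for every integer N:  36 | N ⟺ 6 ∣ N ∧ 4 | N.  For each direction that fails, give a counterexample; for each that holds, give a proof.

Only the forward direction holds.

Forward direction. If 36 ∣ N, write N = 36q. Since 36 = 6·6, N = 6·(6q), so 6 ∣ N; and since 36 = 9·4, N = 4·(9q), so 4 ∣ N.

Converse. This fails: take N = 12. Both 6 ∣ 12 and 4 ∣ 12, yet 12 is not a multiple of 36 (since 12 = 0·36 + 12), so 36 ∤ 12.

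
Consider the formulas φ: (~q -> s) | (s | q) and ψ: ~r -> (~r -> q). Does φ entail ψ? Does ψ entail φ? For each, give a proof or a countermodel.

(⇒) fails and (⇐) fails.

(→) This fails. Under s = T, r = F, q = F, the left side is true but the right side is false.

(←) This fails. Under s = F, r = T, q = F, the left side is false but the right side is true.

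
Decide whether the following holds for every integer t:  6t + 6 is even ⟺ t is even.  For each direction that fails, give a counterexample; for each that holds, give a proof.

(⇒) fails; (⇐) holds.

Converse. Suppose t is even. Since 6 is even, 6t is even for every t, so 6t + 6 has the same parity as 6, which is even. Hence 6t + 6 is even.

Forward direction. This fails: take t = 5. Then 6t + 6 = 36, which is even, yet t = 5 is odd, not even.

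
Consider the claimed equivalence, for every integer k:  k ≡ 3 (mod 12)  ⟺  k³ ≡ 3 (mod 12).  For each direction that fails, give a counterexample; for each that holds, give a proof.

(→) Suppose k ≡ 3 (mod 12). Write k = 12j + 3. Then (12j + 3)³ = 1728j³ + 1296j² + 324j + 27 = 12(144j³ + 108j² + 27j + 2) + 3, so k³ ≡ 3 (mod 12).

(←) Conversely, suppose k³ ≡ 3 (mod 12). The only residue r in {0, …, 11} with r³ ≡ 3 (mod 12) is r = 3, so k ≡ 3 (mod 12).

Both implications hold.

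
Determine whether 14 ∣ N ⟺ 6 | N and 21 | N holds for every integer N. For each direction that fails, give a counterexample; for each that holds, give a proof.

Converse. Suppose 6 ∣ N and 21 ∣ N. Any common multiple of 6 and 21 is a multiple of their lcm; here lcm(6, 21) = 6·21/gcd(6, 21) = 126/3 = 42, so 42 ∣ N. Since 14 ∣ 42, it follows that 14 ∣ N.

Forward direction. This fails: take N = 14. Certainly 14 ∣ 14, but 6 ∤ 14.

The forward direction fails; the converse holds.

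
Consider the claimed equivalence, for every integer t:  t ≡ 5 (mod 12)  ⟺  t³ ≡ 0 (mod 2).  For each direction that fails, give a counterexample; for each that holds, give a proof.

Neither direction holds.

(→) This fails: take t = 5. Then 5 ≡ 5 (mod 12), but 5³ = 125 ≡ 1 (mod 2), not 0.

(←) This fails: take t = 0. Then 0³ = 0 ≡ 0 (mod 2), yet 0 ≡ 0 (mod 12), not 5.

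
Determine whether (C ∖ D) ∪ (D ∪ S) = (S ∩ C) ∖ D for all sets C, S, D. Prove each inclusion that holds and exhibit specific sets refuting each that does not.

(⟸) Let x ∈ (S ∩ C) ∖ D. Then x ∈ C ∩ S and x ∉ D, from which x ∈ (C ∖ D) ∪ (D ∪ S).

(⟹) This inclusion fails. Take C = {1}, S = ∅, D = ∅; then 1 ∈ (C ∖ D) ∪ (D ∪ S) but 1 ∉ (S ∩ C) ∖ D.

The sets are not equal: only the reverse inclusion holds.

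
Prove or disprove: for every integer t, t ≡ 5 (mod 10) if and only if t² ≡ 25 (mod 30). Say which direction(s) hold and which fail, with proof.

Not equivalent: only (⇐) holds.

(⇒) This fails: take t = 15. Then 15 ≡ 5 (mod 10), but 15² = 225 ≡ 15 (mod 30), not 25.

(⇐) Conversely, the residues r modulo 30 with r² ≡ 25 (mod 30) are exactly {5, 25}, and each is ≡ 5 (mod 10).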